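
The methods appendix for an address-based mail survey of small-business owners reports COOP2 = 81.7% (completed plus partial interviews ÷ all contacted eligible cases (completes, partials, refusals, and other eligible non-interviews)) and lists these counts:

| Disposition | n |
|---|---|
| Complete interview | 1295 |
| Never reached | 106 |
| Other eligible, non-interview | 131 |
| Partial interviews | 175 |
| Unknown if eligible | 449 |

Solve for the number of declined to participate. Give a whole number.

Num: 1295 + 175 = 1470
COOP2 = 1470 / D = 0.817
D = 1470 / 0.817 = 1799.3
Other denominator terms total 1601
declined to participate = 1799.3 − 1601 ≈ 198

198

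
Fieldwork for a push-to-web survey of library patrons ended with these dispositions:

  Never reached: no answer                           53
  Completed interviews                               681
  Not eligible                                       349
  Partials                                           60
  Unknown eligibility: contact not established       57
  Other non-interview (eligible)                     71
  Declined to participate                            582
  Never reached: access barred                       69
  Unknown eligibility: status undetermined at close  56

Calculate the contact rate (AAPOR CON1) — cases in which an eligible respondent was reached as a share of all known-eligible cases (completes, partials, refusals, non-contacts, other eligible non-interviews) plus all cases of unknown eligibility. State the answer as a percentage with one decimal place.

85.6%

Never reached = 53 + 69 = 122
Unknown eligibility = 57 + 56 = 113
Num → 681 + 60 + 582 + 71 = 1394
Base → 681 + 60 + 582 + 122 + 71 + 113 = 1629
CON1 = 1394 / 1629 = 0.8557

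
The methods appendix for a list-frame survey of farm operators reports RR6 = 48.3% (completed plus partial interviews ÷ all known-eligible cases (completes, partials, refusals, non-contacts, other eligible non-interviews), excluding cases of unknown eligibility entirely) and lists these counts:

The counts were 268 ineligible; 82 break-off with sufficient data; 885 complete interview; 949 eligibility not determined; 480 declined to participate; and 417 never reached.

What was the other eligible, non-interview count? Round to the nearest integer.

Top = 885 + 82 = 967
RR6 = 967 / D = 0.483
D = 967 / 0.483 = 2002.1
Remaining denominator categories sum to 1864
other eligible, non-interview = 2002.1 − 1864 ≈ 138

138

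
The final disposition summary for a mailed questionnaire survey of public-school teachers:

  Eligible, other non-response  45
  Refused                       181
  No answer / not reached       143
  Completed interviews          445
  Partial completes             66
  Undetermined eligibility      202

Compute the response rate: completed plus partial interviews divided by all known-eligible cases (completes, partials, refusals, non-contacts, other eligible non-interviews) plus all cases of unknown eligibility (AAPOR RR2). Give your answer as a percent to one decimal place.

Numerator: 445 + 66 = 511
Denom: 445 + 66 + 181 + 143 + 45 + 202 = 1082
RR2 = 511 / 1082 = 0.4723

47.2%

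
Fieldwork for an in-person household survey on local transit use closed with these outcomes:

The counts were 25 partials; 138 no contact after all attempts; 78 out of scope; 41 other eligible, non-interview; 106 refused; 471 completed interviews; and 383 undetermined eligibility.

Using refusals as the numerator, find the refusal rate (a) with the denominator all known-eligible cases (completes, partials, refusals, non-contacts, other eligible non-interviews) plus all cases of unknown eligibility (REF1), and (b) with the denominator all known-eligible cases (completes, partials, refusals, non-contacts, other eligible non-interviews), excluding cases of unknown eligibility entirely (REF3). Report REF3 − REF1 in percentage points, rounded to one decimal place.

Top: 106
Denom: 471 + 25 + 106 + 138 + 41 + 383 = 1164
REF1 = 106 / 1164 = 0.0911
Denom: 471 + 25 + 106 + 138 + 41 = 781
REF3 = 106 / 781 = 0.1357
Difference = 13.57 − 9.11 = 4.46 percentage points

4.5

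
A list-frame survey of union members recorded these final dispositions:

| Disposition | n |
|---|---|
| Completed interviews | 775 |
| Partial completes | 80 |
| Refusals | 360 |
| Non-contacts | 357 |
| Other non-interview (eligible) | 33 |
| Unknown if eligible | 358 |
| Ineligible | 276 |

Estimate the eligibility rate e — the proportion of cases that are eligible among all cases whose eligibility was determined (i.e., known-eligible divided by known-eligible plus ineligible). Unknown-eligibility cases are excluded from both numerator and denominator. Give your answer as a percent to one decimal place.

85.3%

Known eligible = 775 + 80 + 360 + 357 + 33 = 1605
e = 1605 / (1605 + 276) = 1605 / 1881 = 0.8533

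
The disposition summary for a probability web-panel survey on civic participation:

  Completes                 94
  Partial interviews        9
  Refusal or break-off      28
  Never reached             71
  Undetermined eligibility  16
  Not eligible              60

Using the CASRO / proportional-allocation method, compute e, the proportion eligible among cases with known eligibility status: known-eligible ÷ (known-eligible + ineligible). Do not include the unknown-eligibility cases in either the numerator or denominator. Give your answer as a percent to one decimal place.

77.1%

Eligible (known) → 94 + 9 + 28 + 71 = 202
e = 202 / (202 + 60) = 202 / 262 = 0.7710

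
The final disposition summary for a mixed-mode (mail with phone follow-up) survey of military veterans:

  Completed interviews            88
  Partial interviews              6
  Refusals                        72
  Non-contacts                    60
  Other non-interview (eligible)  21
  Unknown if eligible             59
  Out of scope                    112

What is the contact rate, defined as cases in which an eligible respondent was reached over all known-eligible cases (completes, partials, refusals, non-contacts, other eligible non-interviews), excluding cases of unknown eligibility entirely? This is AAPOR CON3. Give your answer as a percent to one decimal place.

Top → 88 + 6 + 72 + 21 = 187
Denominator → 88 + 6 + 72 + 60 + 21 = 247
CON3 = 187 / 247 = 0.7571

75.7%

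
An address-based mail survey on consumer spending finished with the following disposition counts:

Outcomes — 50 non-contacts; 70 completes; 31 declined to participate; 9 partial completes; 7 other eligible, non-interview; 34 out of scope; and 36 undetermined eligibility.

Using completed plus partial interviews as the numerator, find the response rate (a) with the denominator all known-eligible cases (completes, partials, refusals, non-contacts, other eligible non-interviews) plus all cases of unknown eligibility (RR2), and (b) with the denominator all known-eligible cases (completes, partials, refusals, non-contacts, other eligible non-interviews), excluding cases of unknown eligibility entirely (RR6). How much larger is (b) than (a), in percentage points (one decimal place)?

Numerator → 70 + 9 = 79
Denominator → 70 + 9 + 31 + 50 + 7 + 36 = 203
RR2 = 79 / 203 = 0.3892
Denominator → 70 + 9 + 31 + 50 + 7 = 167
RR6 = 79 / 167 = 0.4731
Difference = 47.31 − 38.92 = 8.39 percentage points

8.4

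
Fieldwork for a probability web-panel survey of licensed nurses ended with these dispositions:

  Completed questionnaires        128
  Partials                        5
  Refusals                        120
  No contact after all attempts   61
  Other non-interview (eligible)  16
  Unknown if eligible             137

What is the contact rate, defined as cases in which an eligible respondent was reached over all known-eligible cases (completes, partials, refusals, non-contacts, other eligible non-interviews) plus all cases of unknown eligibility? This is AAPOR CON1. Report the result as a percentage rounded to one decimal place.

Top = 128 + 5 + 120 + 16 = 269
Denom = 128 + 5 + 120 + 61 + 16 + 137 = 467
CON1 = 269 / 467 = 0.5760

57.6%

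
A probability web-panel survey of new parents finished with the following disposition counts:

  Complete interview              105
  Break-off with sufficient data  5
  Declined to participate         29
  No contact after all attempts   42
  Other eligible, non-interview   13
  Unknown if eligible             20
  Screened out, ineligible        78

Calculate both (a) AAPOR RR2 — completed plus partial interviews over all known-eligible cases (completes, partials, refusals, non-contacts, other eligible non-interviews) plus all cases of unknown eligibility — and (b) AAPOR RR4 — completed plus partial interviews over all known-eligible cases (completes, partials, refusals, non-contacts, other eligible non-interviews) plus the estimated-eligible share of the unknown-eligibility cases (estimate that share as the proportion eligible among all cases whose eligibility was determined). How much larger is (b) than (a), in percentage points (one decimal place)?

1.4

Numerator: 105 + 5 = 110
Base: 105 + 5 + 29 + 42 + 13 + 20 = 214
RR2 = 110 / 214 = 0.5140
Known eligible: 105 + 5 + 29 + 42 + 13 = 194
e = 194 / (194 + 78) = 194 / 272 = 0.7132
Estimated eligible among unknowns: 0.7132 × 20 = 14.26
Base: 194 + 14.26 = 208.26
RR4 = 110 / 208.26 = 0.5282
Difference = 52.82 − 51.40 = 1.42 percentage points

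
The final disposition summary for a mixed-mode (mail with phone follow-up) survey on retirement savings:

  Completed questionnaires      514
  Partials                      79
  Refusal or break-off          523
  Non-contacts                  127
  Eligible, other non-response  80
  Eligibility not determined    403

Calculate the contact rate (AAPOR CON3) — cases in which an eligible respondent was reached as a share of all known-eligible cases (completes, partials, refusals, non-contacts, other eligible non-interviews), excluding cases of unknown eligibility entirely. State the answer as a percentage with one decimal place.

90.4%

Top = 514 + 79 + 523 + 80 = 1196
Denominator = 514 + 79 + 523 + 127 + 80 = 1323
CON3 = 1196 / 1323 = 0.9040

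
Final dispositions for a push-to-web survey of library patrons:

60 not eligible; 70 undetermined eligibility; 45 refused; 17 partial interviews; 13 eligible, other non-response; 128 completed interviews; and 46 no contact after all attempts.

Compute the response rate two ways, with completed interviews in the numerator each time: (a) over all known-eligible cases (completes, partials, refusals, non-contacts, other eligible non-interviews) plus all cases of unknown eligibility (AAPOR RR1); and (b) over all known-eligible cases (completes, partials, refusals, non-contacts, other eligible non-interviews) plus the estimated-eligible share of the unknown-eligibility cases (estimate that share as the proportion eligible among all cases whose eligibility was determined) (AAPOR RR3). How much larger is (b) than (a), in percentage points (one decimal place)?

1.8

Numerator → 128
Base → 128 + 17 + 45 + 46 + 13 + 70 = 319
RR1 = 128 / 319 = 0.4013
Determined eligible → 128 + 17 + 45 + 46 + 13 = 249
e = 249 / (249 + 60) = 249 / 309 = 0.8058
Eligible share of unknowns → 0.8058 × 70 = 56.41
Base → 249 + 56.41 = 305.41
RR3 = 128 / 305.41 = 0.4191
Difference = 41.91 − 40.13 = 1.78 percentage points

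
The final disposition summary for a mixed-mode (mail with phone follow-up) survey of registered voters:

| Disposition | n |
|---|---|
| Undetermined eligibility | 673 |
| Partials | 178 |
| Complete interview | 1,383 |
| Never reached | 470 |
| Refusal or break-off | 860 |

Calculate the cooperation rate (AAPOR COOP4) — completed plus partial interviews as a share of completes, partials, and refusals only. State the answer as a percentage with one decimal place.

64.5%

Numerator = 1383 + 178 = 1561
Base = 1383 + 178 + 860 = 2421
COOP4 = 1561 / 2421 = 0.6448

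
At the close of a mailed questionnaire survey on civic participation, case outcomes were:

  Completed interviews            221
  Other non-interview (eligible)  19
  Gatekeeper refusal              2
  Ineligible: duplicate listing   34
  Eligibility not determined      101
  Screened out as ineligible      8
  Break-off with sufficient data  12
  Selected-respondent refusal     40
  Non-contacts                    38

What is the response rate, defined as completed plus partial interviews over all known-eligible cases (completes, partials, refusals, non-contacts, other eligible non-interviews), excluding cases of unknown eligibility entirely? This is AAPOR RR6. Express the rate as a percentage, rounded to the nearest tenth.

70.2%

Refused = 2 + 40 = 42
Not eligible = 8 + 34 = 42
Num: 221 + 12 = 233
Denominator: 221 + 12 + 42 + 38 + 19 = 332
RR6 = 233 / 332 = 0.7018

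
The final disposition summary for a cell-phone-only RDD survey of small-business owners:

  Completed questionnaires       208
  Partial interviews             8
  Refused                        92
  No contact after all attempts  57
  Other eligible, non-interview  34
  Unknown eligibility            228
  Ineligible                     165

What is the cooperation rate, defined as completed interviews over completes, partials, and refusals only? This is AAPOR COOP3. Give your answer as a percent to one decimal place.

Num → 208
Denominator → 208 + 8 + 92 = 308
COOP3 = 208 / 308 = 0.6753

67.5%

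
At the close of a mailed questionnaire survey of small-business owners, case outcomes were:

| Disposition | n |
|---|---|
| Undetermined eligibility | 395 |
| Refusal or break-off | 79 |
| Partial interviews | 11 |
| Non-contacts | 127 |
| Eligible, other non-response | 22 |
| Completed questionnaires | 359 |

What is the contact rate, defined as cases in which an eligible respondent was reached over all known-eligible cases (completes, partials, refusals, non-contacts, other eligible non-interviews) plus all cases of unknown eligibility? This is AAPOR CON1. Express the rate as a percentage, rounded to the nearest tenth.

47.4%

Num → 359 + 11 + 79 + 22 = 471
Denom → 359 + 11 + 79 + 127 + 22 + 395 = 993
CON1 = 471 / 993 = 0.4743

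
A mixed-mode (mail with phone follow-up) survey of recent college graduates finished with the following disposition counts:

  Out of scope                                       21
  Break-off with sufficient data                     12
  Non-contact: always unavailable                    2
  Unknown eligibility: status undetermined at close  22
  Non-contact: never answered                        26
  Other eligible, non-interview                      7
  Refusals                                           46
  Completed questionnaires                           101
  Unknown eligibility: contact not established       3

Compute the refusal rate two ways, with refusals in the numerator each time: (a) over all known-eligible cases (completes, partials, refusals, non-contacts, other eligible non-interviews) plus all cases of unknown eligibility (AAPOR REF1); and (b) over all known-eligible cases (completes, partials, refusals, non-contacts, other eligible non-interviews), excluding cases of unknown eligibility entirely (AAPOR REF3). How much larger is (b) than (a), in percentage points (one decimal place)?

2.7

Non-contacts = 26 + 2 = 28
Unknown if eligible = 3 + 22 = 25
Top: 46
Base: 101 + 12 + 46 + 28 + 7 + 25 = 219
REF1 = 46 / 219 = 0.2100
Base: 101 + 12 + 46 + 28 + 7 = 194
REF3 = 46 / 194 = 0.2371
Difference = 23.71 − 21.00 = 2.71 percentage points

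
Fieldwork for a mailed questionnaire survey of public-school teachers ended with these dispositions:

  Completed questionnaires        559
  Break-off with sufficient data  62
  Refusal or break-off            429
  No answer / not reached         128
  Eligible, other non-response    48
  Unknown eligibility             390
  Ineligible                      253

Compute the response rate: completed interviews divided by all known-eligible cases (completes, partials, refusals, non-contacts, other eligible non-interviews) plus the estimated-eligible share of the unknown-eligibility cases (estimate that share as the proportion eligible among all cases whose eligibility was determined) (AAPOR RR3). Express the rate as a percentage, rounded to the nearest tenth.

Numerator → 559
Eligible (known) → 559 + 62 + 429 + 128 + 48 = 1226
e = 1226 / (1226 + 253) = 1226 / 1479 = 0.8289
e × U → 0.8289 × 390 = 323.27
Denominator → 1226 + 323.27 = 1549.27
RR3 = 559 / 1549.27 = 0.3608

36.1%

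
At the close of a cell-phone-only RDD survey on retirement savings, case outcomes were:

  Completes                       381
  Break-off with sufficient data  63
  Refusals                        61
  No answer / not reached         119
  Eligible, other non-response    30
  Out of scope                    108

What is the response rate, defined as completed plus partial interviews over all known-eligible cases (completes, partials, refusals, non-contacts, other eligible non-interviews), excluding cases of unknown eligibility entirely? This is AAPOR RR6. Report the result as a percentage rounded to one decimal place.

Top → 381 + 63 = 444
Base → 381 + 63 + 61 + 119 + 30 = 654
RR6 = 444 / 654 = 0.6789

67.9%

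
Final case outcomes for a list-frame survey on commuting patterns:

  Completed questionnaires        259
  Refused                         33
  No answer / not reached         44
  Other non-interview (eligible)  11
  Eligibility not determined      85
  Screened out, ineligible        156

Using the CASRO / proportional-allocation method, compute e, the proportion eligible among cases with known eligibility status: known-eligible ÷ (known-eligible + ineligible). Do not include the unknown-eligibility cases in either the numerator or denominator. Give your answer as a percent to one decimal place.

Known eligible = 259 + 33 + 44 + 11 = 347
e = 347 / (347 + 156) = 347 / 503 = 0.6899

69.0%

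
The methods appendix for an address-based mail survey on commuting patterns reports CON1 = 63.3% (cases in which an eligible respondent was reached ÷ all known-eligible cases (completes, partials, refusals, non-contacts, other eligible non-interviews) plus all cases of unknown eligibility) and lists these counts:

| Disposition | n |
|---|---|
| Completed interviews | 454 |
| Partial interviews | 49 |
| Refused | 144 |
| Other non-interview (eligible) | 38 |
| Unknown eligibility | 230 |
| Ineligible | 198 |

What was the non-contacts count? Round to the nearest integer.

167

Numerator = 454 + 49 + 144 + 38 = 685
CON1 = 685 / D = 0.633
D = 685 / 0.633 = 1082.1
Other denominator terms total 915
non-contacts = 1082.1 − 915 ≈ 167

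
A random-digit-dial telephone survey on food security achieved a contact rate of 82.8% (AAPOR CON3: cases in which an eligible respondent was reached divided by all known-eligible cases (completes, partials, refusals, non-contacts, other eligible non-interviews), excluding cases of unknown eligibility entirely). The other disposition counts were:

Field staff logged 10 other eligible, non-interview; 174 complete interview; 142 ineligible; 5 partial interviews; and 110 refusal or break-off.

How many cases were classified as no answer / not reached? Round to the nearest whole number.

Numerator → 174 + 5 + 110 + 10 = 299
CON3 = 299 / D = 0.828
D = 299 / 0.828 = 361.1
Other denominator terms total 299
no answer / not reached = 361.1 − 299 ≈ 62

62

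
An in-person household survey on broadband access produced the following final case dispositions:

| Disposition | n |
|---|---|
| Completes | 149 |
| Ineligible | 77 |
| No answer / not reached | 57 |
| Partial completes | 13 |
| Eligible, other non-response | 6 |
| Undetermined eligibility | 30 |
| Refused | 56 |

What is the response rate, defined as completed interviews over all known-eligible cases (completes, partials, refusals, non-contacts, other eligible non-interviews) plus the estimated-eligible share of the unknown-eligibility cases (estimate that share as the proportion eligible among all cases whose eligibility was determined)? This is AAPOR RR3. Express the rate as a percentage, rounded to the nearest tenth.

48.9%

Num: 149
Known eligible: 149 + 13 + 56 + 57 + 6 = 281
e = 281 / (281 + 77) = 281 / 358 = 0.7849
e × U: 0.7849 × 30 = 23.55
Denom: 281 + 23.55 = 304.55
RR3 = 149 / 304.55 = 0.4892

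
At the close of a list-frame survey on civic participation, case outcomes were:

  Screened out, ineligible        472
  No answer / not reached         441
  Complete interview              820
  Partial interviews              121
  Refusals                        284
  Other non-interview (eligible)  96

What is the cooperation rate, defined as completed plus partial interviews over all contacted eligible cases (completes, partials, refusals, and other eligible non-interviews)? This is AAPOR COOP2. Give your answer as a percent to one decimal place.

71.2%

Num = 820 + 121 = 941
Base = 820 + 121 + 284 + 96 = 1321
COOP2 = 941 / 1321 = 0.7123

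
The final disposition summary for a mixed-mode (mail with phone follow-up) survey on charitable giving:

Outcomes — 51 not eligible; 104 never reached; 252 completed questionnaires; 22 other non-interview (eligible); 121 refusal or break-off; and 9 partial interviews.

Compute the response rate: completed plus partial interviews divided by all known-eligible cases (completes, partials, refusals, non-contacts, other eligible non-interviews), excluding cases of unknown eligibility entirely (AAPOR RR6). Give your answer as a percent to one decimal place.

51.4%

Num: 252 + 9 = 261
Denominator: 252 + 9 + 121 + 104 + 22 = 508
RR6 = 261 / 508 = 0.5138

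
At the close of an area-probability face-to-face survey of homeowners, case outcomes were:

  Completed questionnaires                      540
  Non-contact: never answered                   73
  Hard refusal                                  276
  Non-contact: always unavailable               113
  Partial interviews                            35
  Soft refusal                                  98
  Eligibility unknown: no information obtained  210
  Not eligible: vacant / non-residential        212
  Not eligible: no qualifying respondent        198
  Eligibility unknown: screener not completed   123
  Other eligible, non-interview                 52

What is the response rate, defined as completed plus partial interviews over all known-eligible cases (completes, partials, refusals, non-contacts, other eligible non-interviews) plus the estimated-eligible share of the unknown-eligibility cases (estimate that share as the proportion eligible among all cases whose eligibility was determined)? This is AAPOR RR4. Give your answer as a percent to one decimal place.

40.1%

Refusals = 276 + 98 = 374
No contact after all attempts = 73 + 113 = 186
Eligibility not determined = 123 + 210 = 333
Out of scope = 198 + 212 = 410
Top: 540 + 35 = 575
Determined eligible: 540 + 35 + 374 + 186 + 52 = 1187
e = 1187 / (1187 + 410) = 1187 / 1597 = 0.7433
Estimated eligible among unknowns: 0.7433 × 333 = 247.52
Denom: 1187 + 247.52 = 1434.52
RR4 = 575 / 1434.52 = 0.4008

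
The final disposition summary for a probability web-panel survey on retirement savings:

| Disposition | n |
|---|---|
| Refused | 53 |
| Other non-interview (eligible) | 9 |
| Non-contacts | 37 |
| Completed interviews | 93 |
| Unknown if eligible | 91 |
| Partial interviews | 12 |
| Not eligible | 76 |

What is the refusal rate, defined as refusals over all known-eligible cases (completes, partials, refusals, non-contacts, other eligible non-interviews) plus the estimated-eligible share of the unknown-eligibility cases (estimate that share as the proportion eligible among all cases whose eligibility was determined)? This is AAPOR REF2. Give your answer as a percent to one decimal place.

19.6%

Num = 53
Determined eligible = 93 + 12 + 53 + 37 + 9 = 204
e = 204 / (204 + 76) = 204 / 280 = 0.7286
Estimated eligible among unknowns = 0.7286 × 91 = 66.30
Base = 204 + 66.30 = 270.30
REF2 = 53 / 270.30 = 0.1961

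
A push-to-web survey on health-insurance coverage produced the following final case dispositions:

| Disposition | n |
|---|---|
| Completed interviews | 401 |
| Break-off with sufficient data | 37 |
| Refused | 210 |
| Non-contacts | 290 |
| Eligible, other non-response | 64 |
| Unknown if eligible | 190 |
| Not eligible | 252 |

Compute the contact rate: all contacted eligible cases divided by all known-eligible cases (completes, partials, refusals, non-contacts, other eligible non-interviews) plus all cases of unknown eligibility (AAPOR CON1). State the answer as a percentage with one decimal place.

Numerator: 401 + 37 + 210 + 64 = 712
Denominator: 401 + 37 + 210 + 290 + 64 + 190 = 1192
CON1 = 712 / 1192 = 0.5973

59.7%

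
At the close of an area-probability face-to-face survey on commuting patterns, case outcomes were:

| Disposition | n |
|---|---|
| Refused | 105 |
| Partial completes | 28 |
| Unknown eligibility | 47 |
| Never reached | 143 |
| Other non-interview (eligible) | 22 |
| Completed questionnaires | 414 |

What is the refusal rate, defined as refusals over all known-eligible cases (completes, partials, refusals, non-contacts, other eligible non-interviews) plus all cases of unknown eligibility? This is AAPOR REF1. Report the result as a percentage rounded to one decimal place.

13.8%

Num: 105
Denom: 414 + 28 + 105 + 143 + 22 + 47 = 759
REF1 = 105 / 759 = 0.1383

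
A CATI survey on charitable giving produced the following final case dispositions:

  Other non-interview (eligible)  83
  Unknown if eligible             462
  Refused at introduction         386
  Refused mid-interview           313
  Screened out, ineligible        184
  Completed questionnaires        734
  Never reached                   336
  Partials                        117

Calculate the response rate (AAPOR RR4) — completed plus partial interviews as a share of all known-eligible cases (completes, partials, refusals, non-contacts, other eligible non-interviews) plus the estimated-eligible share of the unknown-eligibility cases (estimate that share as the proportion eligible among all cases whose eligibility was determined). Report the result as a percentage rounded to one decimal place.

35.6%

Refused = 386 + 313 = 699
Top → 734 + 117 = 851
Known eligible → 734 + 117 + 699 + 336 + 83 = 1969
e = 1969 / (1969 + 184) = 1969 / 2153 = 0.9145
e × U → 0.9145 × 462 = 422.50
Denominator → 1969 + 422.50 = 2391.50
RR4 = 851 / 2391.50 = 0.3558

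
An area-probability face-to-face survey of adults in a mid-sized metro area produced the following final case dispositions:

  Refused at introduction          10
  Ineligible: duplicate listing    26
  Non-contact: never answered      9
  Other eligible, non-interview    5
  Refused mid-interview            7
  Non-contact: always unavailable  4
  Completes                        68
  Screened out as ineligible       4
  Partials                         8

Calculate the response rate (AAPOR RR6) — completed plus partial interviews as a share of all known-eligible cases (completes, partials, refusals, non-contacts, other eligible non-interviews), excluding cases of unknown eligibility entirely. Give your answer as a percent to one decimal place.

Refused = 10 + 7 = 17
No answer / not reached = 9 + 4 = 13
Not eligible = 4 + 26 = 30
Numerator = 68 + 8 = 76
Denom = 68 + 8 + 17 + 13 + 5 = 111
RR6 = 76 / 111 = 0.6847

68.5%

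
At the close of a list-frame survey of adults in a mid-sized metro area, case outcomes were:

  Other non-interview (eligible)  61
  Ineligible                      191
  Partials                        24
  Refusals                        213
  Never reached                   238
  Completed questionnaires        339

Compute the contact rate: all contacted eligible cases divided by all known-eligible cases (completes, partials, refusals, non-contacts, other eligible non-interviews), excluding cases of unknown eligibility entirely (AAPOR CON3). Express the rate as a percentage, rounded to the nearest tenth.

72.8%

Numerator → 339 + 24 + 213 + 61 = 637
Denominator → 339 + 24 + 213 + 238 + 61 = 875
CON3 = 637 / 875 = 0.7280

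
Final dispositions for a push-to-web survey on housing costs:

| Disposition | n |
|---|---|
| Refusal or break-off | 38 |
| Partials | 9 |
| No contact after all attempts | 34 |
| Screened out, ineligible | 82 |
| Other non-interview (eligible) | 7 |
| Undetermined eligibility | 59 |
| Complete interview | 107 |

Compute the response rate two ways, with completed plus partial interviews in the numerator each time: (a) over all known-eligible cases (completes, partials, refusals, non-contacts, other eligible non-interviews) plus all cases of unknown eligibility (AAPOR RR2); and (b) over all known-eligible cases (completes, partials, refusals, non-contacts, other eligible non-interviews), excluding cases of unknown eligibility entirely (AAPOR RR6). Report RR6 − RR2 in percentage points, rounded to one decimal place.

13.8

Top → 107 + 9 = 116
Denominator → 107 + 9 + 38 + 34 + 7 + 59 = 254
RR2 = 116 / 254 = 0.4567
Denominator → 107 + 9 + 38 + 34 + 7 = 195
RR6 = 116 / 195 = 0.5949
Difference = 59.49 − 45.67 = 13.82 percentage points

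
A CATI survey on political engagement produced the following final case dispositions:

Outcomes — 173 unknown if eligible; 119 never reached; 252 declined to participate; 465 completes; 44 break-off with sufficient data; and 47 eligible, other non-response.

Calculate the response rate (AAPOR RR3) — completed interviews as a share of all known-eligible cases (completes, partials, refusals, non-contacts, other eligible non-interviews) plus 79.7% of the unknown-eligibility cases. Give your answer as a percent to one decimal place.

Top: 465
Determined eligible: 465 + 44 + 252 + 119 + 47 = 927
e × U: 0.7970 × 173 = 137.88
Denom: 927 + 137.88 = 1064.88
RR3 = 465 / 1064.88 = 0.4367

43.7%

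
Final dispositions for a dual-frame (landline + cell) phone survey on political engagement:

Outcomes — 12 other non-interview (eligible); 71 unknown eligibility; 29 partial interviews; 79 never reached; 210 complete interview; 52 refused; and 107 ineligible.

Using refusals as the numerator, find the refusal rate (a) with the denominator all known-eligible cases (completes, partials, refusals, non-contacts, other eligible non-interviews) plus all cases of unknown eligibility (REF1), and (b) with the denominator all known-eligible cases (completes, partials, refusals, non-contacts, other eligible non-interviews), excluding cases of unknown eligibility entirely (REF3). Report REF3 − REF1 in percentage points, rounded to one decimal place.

2.1

Top → 52
Base → 210 + 29 + 52 + 79 + 12 + 71 = 453
REF1 = 52 / 453 = 0.1148
Base → 210 + 29 + 52 + 79 + 12 = 382
REF3 = 52 / 382 = 0.1361
Difference = 13.61 − 11.48 = 2.13 percentage points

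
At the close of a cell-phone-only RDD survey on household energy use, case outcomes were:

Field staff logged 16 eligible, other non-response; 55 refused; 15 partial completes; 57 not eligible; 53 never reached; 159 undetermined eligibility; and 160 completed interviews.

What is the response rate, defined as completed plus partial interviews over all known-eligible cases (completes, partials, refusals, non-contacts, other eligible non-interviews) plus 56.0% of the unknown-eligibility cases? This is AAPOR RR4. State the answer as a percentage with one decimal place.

45.1%

Num: 160 + 15 = 175
Eligible (known): 160 + 15 + 55 + 53 + 16 = 299
Eligible share of unknowns: 0.5600 × 159 = 89.04
Denominator: 299 + 89.04 = 388.04
RR4 = 175 / 388.04 = 0.4510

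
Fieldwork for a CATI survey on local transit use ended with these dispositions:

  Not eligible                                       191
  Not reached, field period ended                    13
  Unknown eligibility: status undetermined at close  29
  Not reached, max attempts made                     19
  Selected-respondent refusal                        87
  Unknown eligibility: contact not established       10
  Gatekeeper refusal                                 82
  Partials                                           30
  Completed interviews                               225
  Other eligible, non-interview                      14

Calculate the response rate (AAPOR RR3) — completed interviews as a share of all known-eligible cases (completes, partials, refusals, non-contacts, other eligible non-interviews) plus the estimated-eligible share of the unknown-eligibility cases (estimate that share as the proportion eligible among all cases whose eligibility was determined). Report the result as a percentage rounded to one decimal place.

Declined to participate = 82 + 87 = 169
No contact after all attempts = 13 + 19 = 32
Unknown eligibility = 10 + 29 = 39
Num = 225
Known eligible = 225 + 30 + 169 + 32 + 14 = 470
e = 470 / (470 + 191) = 470 / 661 = 0.7110
Eligible share of unknowns = 0.7110 × 39 = 27.73
Denominator = 470 + 27.73 = 497.73
RR3 = 225 / 497.73 = 0.4521

45.2%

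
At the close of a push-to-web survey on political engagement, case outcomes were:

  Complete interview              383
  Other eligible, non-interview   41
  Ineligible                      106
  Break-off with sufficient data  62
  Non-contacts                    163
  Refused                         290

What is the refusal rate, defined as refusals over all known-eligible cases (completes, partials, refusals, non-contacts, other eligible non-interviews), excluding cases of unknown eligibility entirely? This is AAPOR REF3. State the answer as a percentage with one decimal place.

30.9%

Numerator: 290
Denom: 383 + 62 + 290 + 163 + 41 = 939
REF3 = 290 / 939 = 0.3088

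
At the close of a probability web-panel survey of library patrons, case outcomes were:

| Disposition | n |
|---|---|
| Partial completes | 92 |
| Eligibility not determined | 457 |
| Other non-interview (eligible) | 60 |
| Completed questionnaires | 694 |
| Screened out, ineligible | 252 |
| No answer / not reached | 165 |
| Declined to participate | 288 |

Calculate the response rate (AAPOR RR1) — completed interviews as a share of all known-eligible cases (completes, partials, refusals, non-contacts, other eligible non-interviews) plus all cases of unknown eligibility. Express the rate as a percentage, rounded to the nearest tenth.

39.5%

Numerator = 694
Base = 694 + 92 + 288 + 165 + 60 + 457 = 1756
RR1 = 694 / 1756 = 0.3952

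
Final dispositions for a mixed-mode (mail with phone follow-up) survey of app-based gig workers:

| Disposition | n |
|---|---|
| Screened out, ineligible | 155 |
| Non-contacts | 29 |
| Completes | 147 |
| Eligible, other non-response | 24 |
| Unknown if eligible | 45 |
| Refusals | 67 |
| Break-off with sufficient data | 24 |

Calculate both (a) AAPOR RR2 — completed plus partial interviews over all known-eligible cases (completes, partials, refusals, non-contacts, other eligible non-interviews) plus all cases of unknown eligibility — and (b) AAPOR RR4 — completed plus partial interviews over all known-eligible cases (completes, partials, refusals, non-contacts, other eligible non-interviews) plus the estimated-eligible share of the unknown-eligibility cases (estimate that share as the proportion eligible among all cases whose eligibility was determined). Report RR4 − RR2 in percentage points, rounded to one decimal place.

2.5

Top = 147 + 24 = 171
Denominator = 147 + 24 + 67 + 29 + 24 + 45 = 336
RR2 = 171 / 336 = 0.5089
Eligible (known) = 147 + 24 + 67 + 29 + 24 = 291
e = 291 / (291 + 155) = 291 / 446 = 0.6525
Eligible share of unknowns = 0.6525 × 45 = 29.36
Denominator = 291 + 29.36 = 320.36
RR4 = 171 / 320.36 = 0.5338
Difference = 53.38 − 50.89 = 2.49 percentage points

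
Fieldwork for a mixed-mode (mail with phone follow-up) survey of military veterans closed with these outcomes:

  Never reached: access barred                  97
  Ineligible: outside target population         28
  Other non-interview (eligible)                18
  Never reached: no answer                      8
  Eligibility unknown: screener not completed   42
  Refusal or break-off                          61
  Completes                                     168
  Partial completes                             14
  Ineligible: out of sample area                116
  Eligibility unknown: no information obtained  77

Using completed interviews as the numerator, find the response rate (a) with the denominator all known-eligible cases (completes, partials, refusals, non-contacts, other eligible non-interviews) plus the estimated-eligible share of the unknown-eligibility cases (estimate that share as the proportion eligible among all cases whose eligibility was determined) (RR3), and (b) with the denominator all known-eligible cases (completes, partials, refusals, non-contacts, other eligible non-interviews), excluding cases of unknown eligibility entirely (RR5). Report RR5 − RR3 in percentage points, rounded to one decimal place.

8.7

Non-contacts = 8 + 97 = 105
Unknown if eligible = 42 + 77 = 119
Not eligible = 28 + 116 = 144
Num → 168
Known eligible → 168 + 14 + 61 + 105 + 18 = 366
e = 366 / (366 + 144) = 366 / 510 = 0.7176
Estimated eligible among unknowns → 0.7176 × 119 = 85.39
Denom → 366 + 85.39 = 451.39
RR3 = 168 / 451.39 = 0.3722
Denom → 168 + 14 + 61 + 105 + 18 = 366
RR5 = 168 / 366 = 0.4590
Difference = 45.90 − 37.22 = 8.68 percentage points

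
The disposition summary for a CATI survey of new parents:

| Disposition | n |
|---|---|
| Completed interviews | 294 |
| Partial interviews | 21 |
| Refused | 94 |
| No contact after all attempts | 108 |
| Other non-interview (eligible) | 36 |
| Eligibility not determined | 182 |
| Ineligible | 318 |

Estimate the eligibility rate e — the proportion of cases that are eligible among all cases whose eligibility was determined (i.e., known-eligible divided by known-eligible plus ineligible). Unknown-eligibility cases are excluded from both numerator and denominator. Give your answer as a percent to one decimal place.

Determined eligible → 294 + 21 + 94 + 108 + 36 = 553
e = 553 / (553 + 318) = 553 / 871 = 0.6349

63.5%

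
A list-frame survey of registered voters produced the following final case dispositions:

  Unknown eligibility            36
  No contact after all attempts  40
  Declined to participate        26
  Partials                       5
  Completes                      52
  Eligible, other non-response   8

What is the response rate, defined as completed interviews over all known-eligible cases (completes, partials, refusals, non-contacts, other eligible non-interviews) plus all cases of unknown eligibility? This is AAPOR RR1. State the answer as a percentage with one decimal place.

31.1%

Top = 52
Base = 52 + 5 + 26 + 40 + 8 + 36 = 167
RR1 = 52 / 167 = 0.3114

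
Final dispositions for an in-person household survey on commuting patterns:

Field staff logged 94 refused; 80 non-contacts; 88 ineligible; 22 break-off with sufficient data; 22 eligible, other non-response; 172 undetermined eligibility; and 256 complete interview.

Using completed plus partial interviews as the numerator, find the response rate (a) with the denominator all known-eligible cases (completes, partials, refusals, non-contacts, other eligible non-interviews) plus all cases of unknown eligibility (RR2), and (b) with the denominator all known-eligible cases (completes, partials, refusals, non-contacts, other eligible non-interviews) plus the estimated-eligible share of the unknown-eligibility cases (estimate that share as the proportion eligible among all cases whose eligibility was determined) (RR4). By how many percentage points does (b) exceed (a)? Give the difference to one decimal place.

1.9

Num → 256 + 22 = 278
Base → 256 + 22 + 94 + 80 + 22 + 172 = 646
RR2 = 278 / 646 = 0.4303
Determined eligible → 256 + 22 + 94 + 80 + 22 = 474
e = 474 / (474 + 88) = 474 / 562 = 0.8434
Eligible share of unknowns → 0.8434 × 172 = 145.06
Base → 474 + 145.06 = 619.06
RR4 = 278 / 619.06 = 0.4491
Difference = 44.91 − 43.03 = 1.88 percentage points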